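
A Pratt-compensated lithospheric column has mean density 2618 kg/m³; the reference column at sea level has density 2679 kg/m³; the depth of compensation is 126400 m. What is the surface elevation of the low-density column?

ρ_ref D = ρ (D + h) → h = D (ρ_ref − ρ)/ρ.
h = 126400 m × (2679 − 2618)/2618 = 2950 m.

2950 m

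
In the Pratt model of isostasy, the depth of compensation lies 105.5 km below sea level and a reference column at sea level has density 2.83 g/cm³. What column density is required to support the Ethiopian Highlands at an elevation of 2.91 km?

2.75 g/cm³

Pratt balance: ρ_ref D = ρ (D + h).
ρ = ρ_ref D/(D + h) = 2.83 × 105.5 km/(105.5 km + 2.91 km) = 2.75 g/cm³.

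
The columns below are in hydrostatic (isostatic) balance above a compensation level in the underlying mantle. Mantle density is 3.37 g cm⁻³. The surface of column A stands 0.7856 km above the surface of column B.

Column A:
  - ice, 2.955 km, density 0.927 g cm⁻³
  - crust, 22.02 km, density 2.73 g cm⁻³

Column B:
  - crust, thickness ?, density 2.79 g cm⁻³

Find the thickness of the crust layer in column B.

32.2 km

Take the compensation level at the base of the deeper column (depth z_c below the surface of column A) and equate Σ ρ_i t_i down to z_c; mantle fills any gap and the z_c terms cancel.
Column A: 2.955×0.927 + 22.02×2.73 + (z_c − 24.975)×3.37
Column B: 0.7856×0 + x×2.79 + (z_c − 0.7856 − 0 − x)×3.37
The z_c×3.37 term appears on both sides and cancels. Collect the known terms of each column as K = Σ(ρt)_known − 3.37 × (depth of known layers): K_A = 62.853885 − 3.37×24.975 = −21.311865; K_B = 0 − 3.37×(0.7856 + 0) = −2.647472.
Balance: K_A = K_B − x×(3.37 − 2.79), so x = (K_B − K_A)/(3.37 − 2.79) = 18.6644/0.58 = 32.2 km.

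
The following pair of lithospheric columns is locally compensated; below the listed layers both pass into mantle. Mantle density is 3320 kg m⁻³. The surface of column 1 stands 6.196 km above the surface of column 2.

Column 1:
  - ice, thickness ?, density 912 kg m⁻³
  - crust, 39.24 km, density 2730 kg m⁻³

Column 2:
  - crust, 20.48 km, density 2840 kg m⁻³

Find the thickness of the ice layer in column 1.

Take the compensation level at the base of the deeper column (depth z_c below the surface of column 1) and equate Σ ρ_i t_i down to z_c; mantle fills any gap and the z_c terms cancel.
Column 1: x×912 + 39.24×2730 + (z_c − 39.24 − x)×3320
Column 2: 6.196×0 + 20.48×2840 + (z_c − 6.196 − 20.48)×3320
The z_c×3320 term appears on both sides and cancels. Collect the known terms of each column as K = Σ(ρt)_known − 3320 × (depth of known layers): K_1 = 107125.2 − 3320×39.24 = −23151.6; K_2 = 58163.2 − 3320×(6.196 + 20.48) = −30401.12.
Balance: K_1 − x×(3320 − 912) = K_2, so x = (K_1 − K_2)/(3320 − 912) = 7249.52/2408 = 3.01 km.

3.01 km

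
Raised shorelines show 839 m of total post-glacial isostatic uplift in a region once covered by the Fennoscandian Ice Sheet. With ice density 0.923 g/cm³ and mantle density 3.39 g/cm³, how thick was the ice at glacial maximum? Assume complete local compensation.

u = t ρ_ice/ρ_m → t = u ρ_m/ρ_ice = 839 m × 3.39/0.923 = 3080 m.

3080 m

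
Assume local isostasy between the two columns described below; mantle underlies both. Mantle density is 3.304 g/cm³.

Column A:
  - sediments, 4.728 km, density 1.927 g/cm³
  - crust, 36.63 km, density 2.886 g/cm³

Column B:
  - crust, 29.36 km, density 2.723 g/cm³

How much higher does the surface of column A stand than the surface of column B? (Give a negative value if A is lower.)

For any compensation level in the mantle, the mantle terms cancel and isostasy reduces to e = (Σt_A − Σt_B) − (Σ(ρt)_A − Σ(ρt)_B) / ρ_m.
Σt_A = 41.358 km; Σt_B = 29.36 km; Σ(ρt)_A = 114.825036; Σ(ρt)_B = 79.94728 (in km·g/cm³).
e = (41.358 − 29.36) − (114.825036 − 79.94728) / 3.304 = 1.44 km.

1.44 km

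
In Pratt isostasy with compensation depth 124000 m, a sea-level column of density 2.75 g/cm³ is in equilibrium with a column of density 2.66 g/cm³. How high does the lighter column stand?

ρ_ref D = ρ (D + h) → h = D (ρ_ref − ρ)/ρ.
h = 124000 m × (2.75 − 2.66)/2.66 = 4200 m.

4200 m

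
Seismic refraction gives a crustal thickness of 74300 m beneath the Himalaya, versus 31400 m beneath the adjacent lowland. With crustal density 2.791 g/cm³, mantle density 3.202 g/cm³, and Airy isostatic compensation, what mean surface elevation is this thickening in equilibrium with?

5510 m

Excess crust Δ = 74300 m − 31400 m = 42900 m, split between elevation h and root r with h + r = Δ.
Airy balance ρ_c h = (ρ_m − ρ_c) r gives r = h ρ_c/(ρ_m − ρ_c), so h (1 + ρ_c/(ρ_m − ρ_c)) = Δ, i.e. h = Δ (ρ_m − ρ_c)/ρ_m.
h = 42900 m × 0.411/3.202 = 5510 m.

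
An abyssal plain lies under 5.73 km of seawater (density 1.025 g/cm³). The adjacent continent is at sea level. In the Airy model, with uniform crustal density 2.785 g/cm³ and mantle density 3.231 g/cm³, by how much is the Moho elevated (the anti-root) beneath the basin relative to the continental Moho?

For local isostatic compensation: replacing crust with seawater at the top is compensated by replacing crust with mantle at the base: d (ρ_c − ρ_w) = a (ρ_m − ρ_c).
a = d (ρ_c − ρ_w)/(ρ_m − ρ_c) = 5.73 km × 1.76/0.446 = 22.6 km.

22.6 km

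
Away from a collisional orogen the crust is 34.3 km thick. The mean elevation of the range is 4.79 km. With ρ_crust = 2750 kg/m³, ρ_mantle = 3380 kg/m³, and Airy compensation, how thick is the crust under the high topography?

60 km

Root depth r = h ρ_c / (ρ_m − ρ_c) = 4.79 km × 2750 / 630 = 20.91 km.
Total thickness = T + h + r = 34.3 km + 4.79 km + 20.91 km = 60 km.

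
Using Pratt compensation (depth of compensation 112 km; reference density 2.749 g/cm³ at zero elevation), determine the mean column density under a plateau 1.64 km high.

Pratt balance: ρ_ref D = ρ (D + h).
ρ = ρ_ref D/(D + h) = 2.749 × 112 km/(112 km + 1.64 km) = 2.71 g/cm³.

2.71 g/cm³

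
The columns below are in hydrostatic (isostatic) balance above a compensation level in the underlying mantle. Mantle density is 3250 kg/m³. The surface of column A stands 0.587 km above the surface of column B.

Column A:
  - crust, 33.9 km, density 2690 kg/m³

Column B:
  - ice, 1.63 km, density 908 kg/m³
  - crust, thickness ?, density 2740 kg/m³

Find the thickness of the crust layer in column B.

26 km

Take the compensation level at the base of the deeper column (depth z_c below the surface of column A) and equate Σ ρ_i t_i down to z_c; mantle fills any gap and the z_c terms cancel.
Column A: 33.9×2690 + (z_c − 33.9)×3250
Column B: 0.587×0 + 1.63×908 + x×2740 + (z_c − 0.587 − 1.63 − x)×3250
The z_c×3250 term appears on both sides and cancels. Collect the known terms of each column as K = Σ(ρt)_known − 3250 × (depth of known layers): K_A = 91191 − 3250×33.9 = −18984; K_B = 1480.04 − 3250×(0.587 + 1.63) = −5725.21.
Balance: K_A = K_B − x×(3250 − 2740), so x = (K_B − K_A)/(3250 − 2740) = 13258.8/510 = 26 km.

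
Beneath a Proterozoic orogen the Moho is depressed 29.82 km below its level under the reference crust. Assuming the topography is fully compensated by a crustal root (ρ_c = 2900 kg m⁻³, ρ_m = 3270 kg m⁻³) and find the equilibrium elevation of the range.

3.8 km

By Archimedes' principle applied to the lithosphere: ρ_c h = (ρ_m − ρ_c) r.
h = r (ρ_m − ρ_c) / ρ_c = 29.82 km × (3270 − 2900) / 2900 = 3.8 km.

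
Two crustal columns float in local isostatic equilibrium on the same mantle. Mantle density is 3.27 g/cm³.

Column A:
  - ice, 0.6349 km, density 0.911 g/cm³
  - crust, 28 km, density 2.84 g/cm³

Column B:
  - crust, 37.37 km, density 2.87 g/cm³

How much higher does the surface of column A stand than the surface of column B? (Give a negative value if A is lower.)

−0.431 km

For any compensation level in the mantle, the mantle terms cancel and isostasy reduces to e = (Σt_A − Σt_B) − (Σ(ρt)_A − Σ(ρt)_B) / ρ_m.
Σt_A = 28.6349 km; Σt_B = 37.37 km; Σ(ρt)_A = 80.0983939; Σ(ρt)_B = 107.2519 (in km·g/cm³).
e = (28.6349 − 37.37) − (80.0983939 − 107.2519) / 3.27 = −0.431 km.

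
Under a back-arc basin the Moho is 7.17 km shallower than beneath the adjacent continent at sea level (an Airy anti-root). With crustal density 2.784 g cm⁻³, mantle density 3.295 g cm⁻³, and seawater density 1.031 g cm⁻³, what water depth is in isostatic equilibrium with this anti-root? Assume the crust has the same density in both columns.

Replacing a thickness d of crust by seawater at the top must be balanced by replacing crust with mantle at the base: d (ρ_c − ρ_w) = a (ρ_m − ρ_c).
d = a (ρ_m − ρ_c)/(ρ_c − ρ_w) = 7.17 km × 0.511/1.753 = 2.09 km.

2.09 km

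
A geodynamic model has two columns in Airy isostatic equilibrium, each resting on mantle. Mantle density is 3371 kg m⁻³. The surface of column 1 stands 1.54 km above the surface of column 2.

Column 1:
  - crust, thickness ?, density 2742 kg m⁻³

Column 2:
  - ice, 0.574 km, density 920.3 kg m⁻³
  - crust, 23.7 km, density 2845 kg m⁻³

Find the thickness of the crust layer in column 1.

Take the compensation level at the base of the deeper column (depth z_c below the surface of column 1) and equate Σ ρ_i t_i down to z_c; mantle fills any gap and the z_c terms cancel.
Column 1: x×2742 + (z_c − 0 − x)×3371
Column 2: 1.54×0 + 0.574×920.3 + 23.7×2845 + (z_c − 1.54 − 24.274)×3371
The z_c×3371 term appears on both sides and cancels. Collect the known terms of each column as K = Σ(ρt)_known − 3371 × (depth of known layers): K_1 = 0 − 3371×0 = 0; K_2 = 67954.7522 − 3371×(1.54 + 24.274) = −19064.2418.
Balance: K_1 − x×(3371 − 2742) = K_2, so x = (K_1 − K_2)/(3371 − 2742) = 19064.2/629 = 30.3 km.

30.3 km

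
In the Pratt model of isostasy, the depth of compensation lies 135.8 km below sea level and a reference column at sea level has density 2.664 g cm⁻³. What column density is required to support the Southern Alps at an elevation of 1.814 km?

2.63 g cm⁻³

Pratt balance: ρ_ref D = ρ (D + h).
ρ = ρ_ref D/(D + h) = 2.664 × 135.8 km/(135.8 km + 1.814 km) = 2.63 g cm⁻³.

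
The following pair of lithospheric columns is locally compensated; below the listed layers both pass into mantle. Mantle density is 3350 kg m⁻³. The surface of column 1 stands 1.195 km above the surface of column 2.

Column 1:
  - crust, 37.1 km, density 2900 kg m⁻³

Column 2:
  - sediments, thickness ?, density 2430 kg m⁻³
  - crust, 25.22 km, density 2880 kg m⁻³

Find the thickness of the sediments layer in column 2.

Take the compensation level at the base of the deeper column (depth z_c below the surface of column 1) and equate Σ ρ_i t_i down to z_c; mantle fills any gap and the z_c terms cancel.
Column 1: 37.1×2900 + (z_c − 37.1)×3350
Column 2: 1.195×0 + x×2430 + 25.22×2880 + (z_c − 1.195 − 25.22 − x)×3350
The z_c×3350 term appears on both sides and cancels. Collect the known terms of each column as K = Σ(ρt)_known − 3350 × (depth of known layers): K_1 = 107590 − 3350×37.1 = −16695; K_2 = 72633.6 − 3350×(1.195 + 25.22) = −15856.65.
Balance: K_1 = K_2 − x×(3350 − 2430), so x = (K_2 − K_1)/(3350 − 2430) = 838.35/920 = 0.911 km.

0.911 km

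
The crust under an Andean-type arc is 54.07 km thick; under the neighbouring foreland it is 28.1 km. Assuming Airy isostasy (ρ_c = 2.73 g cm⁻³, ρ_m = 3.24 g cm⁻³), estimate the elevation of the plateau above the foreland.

4.09 km

Excess crust Δ = 54.07 km − 28.1 km = 25.97 km, split between elevation h and root r with h + r = Δ.
Airy balance ρ_c h = (ρ_m − ρ_c) r gives r = h ρ_c/(ρ_m − ρ_c), so h (1 + ρ_c/(ρ_m − ρ_c)) = Δ, i.e. h = Δ (ρ_m − ρ_c)/ρ_m.
h = 25.97 km × 0.51/3.24 = 4.09 km.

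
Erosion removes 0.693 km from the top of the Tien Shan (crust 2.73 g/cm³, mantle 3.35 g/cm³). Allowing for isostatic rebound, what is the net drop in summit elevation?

Rebound u = e ρ_c/ρ_m = 0.693 km × 2.73/3.35 = 0.5647 km.
Net surface drop = e − u = 0.693 km − 0.5647 km = e (ρ_m − ρ_c)/ρ_m = 0.128 km.

0.128 km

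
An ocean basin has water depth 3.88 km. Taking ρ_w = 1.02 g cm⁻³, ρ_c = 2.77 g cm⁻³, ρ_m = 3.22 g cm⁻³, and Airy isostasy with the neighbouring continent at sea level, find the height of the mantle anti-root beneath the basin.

By Archimedes' principle applied to the lithosphere: replacing crust with seawater at the top is compensated by replacing crust with mantle at the base: d (ρ_c − ρ_w) = a (ρ_m − ρ_c).
a = d (ρ_c − ρ_w)/(ρ_m − ρ_c) = 3.88 km × 1.75/0.45 = 15.1 km.

15.1 km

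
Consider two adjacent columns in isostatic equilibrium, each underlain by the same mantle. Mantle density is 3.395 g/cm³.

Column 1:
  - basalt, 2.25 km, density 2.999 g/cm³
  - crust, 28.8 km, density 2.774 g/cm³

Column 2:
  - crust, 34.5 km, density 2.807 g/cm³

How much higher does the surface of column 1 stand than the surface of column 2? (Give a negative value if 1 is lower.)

For any compensation level in the mantle, the mantle terms cancel and isostasy reduces to e = (Σt_1 − Σt_2) − (Σ(ρt)_1 − Σ(ρt)_2) / ρ_m.
Σt_1 = 31.05 km; Σt_2 = 34.5 km; Σ(ρt)_1 = 86.63895; Σ(ρt)_2 = 96.8415 (in km·g/cm³).
e = (31.05 − 34.5) − (86.63895 − 96.8415) / 3.395 = −0.445 km.

−0.445 km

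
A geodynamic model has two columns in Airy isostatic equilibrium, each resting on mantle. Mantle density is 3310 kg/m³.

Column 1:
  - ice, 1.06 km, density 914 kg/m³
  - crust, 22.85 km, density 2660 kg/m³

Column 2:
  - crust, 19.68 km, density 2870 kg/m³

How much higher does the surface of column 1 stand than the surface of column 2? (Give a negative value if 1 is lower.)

For any compensation level in the mantle, the mantle terms cancel and isostasy reduces to e = (Σt_1 − Σt_2) − (Σ(ρt)_1 − Σ(ρt)_2) / ρ_m.
Σt_1 = 23.91 km; Σt_2 = 19.68 km; Σ(ρt)_1 = 61749.84; Σ(ρt)_2 = 56481.6 (in km·kg/m³).
e = (23.91 − 19.68) − (61749.84 − 56481.6) / 3310 = 2.64 km.

2.64 km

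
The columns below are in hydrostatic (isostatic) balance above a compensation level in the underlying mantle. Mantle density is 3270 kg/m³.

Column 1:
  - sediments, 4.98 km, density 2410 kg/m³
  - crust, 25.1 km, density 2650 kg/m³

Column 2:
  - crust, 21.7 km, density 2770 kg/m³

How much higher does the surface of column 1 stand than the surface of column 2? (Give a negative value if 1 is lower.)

For any compensation level in the mantle, the mantle terms cancel and isostasy reduces to e = (Σt_1 − Σt_2) − (Σ(ρt)_1 − Σ(ρt)_2) / ρ_m.
Σt_1 = 30.08 km; Σt_2 = 21.7 km; Σ(ρt)_1 = 78516.8; Σ(ρt)_2 = 60109 (in km·kg/m³).
e = (30.08 − 21.7) − (78516.8 − 60109) / 3270 = 2.75 km.

2.75 km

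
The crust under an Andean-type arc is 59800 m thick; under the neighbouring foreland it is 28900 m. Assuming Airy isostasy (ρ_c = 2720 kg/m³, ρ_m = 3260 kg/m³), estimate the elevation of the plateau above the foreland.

5120 m

Excess crust Δ = 59800 m − 28900 m = 30900 m, split between elevation h and root r with h + r = Δ.
Airy balance ρ_c h = (ρ_m − ρ_c) r gives r = h ρ_c/(ρ_m − ρ_c), so h (1 + ρ_c/(ρ_m − ρ_c)) = Δ, i.e. h = Δ (ρ_m − ρ_c)/ρ_m.
h = 30900 m × 540/3260 = 5120 m.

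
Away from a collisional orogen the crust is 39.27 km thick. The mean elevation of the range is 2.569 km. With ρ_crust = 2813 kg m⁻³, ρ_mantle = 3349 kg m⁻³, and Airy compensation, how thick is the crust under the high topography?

Root depth r = h ρ_c / (ρ_m − ρ_c) = 2.569 km × 2813 / 536 = 13.48 km.
Total thickness = T + h + r = 39.27 km + 2.569 km + 13.48 km = 55.3 km.

55.3 km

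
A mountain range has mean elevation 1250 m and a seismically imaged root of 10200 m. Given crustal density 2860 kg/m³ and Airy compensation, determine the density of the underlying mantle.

3210 kg/m³

Airy balance: ρ_c h = (ρ_m − ρ_c) r → ρ_m = ρ_c (1 + h/r).
ρ_m = 2860 × (1 + 1250 m/10200 m) = 3210 kg/m³.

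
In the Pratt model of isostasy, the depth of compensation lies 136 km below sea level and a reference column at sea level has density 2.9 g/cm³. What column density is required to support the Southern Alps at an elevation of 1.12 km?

2.88 g/cm³

Pratt balance: ρ_ref D = ρ (D + h).
ρ = ρ_ref D/(D + h) = 2.9 × 136 km/(136 km + 1.12 km) = 2.88 g/cm³.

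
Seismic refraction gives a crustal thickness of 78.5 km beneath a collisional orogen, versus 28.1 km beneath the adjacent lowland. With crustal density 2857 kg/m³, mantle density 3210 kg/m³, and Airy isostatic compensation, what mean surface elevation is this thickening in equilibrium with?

Excess crust Δ = 78.5 km − 28.1 km = 50.4 km, split between elevation h and root r with h + r = Δ.
Airy balance ρ_c h = (ρ_m − ρ_c) r gives r = h ρ_c/(ρ_m − ρ_c), so h (1 + ρ_c/(ρ_m − ρ_c)) = Δ, i.e. h = Δ (ρ_m − ρ_c)/ρ_m.
h = 50.4 km × 353/3210 = 5.54 km.

5.54 km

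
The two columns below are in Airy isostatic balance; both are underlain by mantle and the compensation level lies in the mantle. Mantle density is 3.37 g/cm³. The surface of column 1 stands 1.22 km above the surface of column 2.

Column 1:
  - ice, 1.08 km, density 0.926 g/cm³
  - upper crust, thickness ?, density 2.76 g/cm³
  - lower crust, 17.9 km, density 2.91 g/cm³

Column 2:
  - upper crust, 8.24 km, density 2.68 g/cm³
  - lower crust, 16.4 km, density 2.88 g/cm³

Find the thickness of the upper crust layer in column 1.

Take the compensation level at the base of the deeper column (depth z_c below the surface of column 1) and equate Σ ρ_i t_i down to z_c; mantle fills any gap and the z_c terms cancel.
Column 1: 1.08×0.926 + x×2.76 + 17.9×2.91 + (z_c − 18.98 − x)×3.37
Column 2: 1.22×0 + 8.24×2.68 + 16.4×2.88 + (z_c − 1.22 − 24.64)×3.37
The z_c×3.37 term appears on both sides and cancels. Collect the known terms of each column as K = Σ(ρt)_known − 3.37 × (depth of known layers): K_1 = 53.08908 − 3.37×18.98 = −10.87352; K_2 = 69.3152 − 3.37×(1.22 + 24.64) = −17.833.
Balance: K_1 − x×(3.37 − 2.76) = K_2, so x = (K_1 − K_2)/(3.37 − 2.76) = 6.95948/0.61 = 11.4 km.

11.4 km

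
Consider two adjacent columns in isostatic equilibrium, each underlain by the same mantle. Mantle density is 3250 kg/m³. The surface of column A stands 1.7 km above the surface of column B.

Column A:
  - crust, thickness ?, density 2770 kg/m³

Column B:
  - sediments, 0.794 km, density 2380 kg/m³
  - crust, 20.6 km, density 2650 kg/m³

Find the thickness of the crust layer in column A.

38.7 km

Take the compensation level at the base of the deeper column (depth z_c below the surface of column A) and equate Σ ρ_i t_i down to z_c; mantle fills any gap and the z_c terms cancel.
Column A: x×2770 + (z_c − 0 − x)×3250
Column B: 1.7×0 + 0.794×2380 + 20.6×2650 + (z_c − 1.7 − 21.394)×3250
The z_c×3250 term appears on both sides and cancels. Collect the known terms of each column as K = Σ(ρt)_known − 3250 × (depth of known layers): K_A = 0 − 3250×0 = 0; K_B = 56479.72 − 3250×(1.7 + 21.394) = −18575.78.
Balance: K_A − x×(3250 − 2770) = K_B, so x = (K_A − K_B)/(3250 − 2770) = 18575.8/480 = 38.7 km.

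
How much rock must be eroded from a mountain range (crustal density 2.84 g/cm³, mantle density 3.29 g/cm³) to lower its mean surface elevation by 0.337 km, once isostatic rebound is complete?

Net drop Δ = e − u = e − e ρ_c/ρ_m = e (ρ_m − ρ_c)/ρ_m.
e = Δ ρ_m/(ρ_m − ρ_c) = 0.337 km × 3.29/0.45 = 2.46 km.

2.46 km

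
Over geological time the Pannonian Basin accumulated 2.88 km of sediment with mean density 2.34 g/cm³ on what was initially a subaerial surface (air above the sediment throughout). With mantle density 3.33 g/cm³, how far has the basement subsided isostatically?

Subaerial load: s = t ρ_sed / ρ_m = 2.88 km × 2.34/3.33 = 2.02 km.

2.02 km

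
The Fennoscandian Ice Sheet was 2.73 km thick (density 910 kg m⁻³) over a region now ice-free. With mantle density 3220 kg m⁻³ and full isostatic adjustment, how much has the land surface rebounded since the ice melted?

0.772 km

Removing the load lets mantle flow back in; uplift u satisfies ρ_ice t = ρ_m u.
u = t ρ_ice/ρ_m = 2.73 km × 910/3220 = 0.772 km.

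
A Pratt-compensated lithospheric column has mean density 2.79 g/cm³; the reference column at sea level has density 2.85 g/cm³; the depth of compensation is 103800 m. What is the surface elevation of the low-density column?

2230 m

ρ_ref D = ρ (D + h) → h = D (ρ_ref − ρ)/ρ.
h = 103800 m × (2.85 − 2.79)/2.79 = 2230 m.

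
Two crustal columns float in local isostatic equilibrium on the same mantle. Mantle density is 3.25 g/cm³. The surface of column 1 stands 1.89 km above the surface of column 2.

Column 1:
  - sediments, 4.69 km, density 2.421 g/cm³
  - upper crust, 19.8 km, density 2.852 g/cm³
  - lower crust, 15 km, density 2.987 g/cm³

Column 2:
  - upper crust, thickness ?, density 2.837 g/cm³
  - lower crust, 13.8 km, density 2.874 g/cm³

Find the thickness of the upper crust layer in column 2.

10.6 km

Take the compensation level at the base of the deeper column (depth z_c below the surface of column 1) and equate Σ ρ_i t_i down to z_c; mantle fills any gap and the z_c terms cancel.
Column 1: 4.69×2.421 + 19.8×2.852 + 15×2.987 + (z_c − 39.49)×3.25
Column 2: 1.89×0 + x×2.837 + 13.8×2.874 + (z_c − 1.89 − 13.8 − x)×3.25
The z_c×3.25 term appears on both sides and cancels. Collect the known terms of each column as K = Σ(ρt)_known − 3.25 × (depth of known layers): K_1 = 112.62909 − 3.25×39.49 = −15.71341; K_2 = 39.6612 − 3.25×(1.89 + 13.8) = −11.3313.
Balance: K_1 = K_2 − x×(3.25 − 2.837), so x = (K_2 − K_1)/(3.25 − 2.837) = 4.38211/0.413 = 10.6 km.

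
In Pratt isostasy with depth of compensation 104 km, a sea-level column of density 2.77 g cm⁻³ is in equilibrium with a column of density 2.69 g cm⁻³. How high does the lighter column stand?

3.09 km

ρ_ref D = ρ (D + h) → h = D (ρ_ref − ρ)/ρ.
h = 104 km × (2.77 − 2.69)/2.69 = 3.09 km.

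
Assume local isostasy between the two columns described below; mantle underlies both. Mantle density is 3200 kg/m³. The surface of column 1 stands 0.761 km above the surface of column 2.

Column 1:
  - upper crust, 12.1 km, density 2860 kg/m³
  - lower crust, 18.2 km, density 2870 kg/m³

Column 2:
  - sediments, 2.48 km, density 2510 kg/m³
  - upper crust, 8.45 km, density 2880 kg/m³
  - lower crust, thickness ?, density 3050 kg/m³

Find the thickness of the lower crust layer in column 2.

21.8 km

Take the compensation level at the base of the deeper column (depth z_c below the surface of column 1) and equate Σ ρ_i t_i down to z_c; mantle fills any gap and the z_c terms cancel.
Column 1: 12.1×2860 + 18.2×2870 + (z_c − 30.3)×3200
Column 2: 0.761×0 + 2.48×2510 + 8.45×2880 + x×3050 + (z_c − 0.761 − 10.93 − x)×3200
The z_c×3200 term appears on both sides and cancels. Collect the known terms of each column as K = Σ(ρt)_known − 3200 × (depth of known layers): K_1 = 86840 − 3200×30.3 = −10120; K_2 = 30560.8 − 3200×(0.761 + 10.93) = −6850.4.
Balance: K_1 = K_2 − x×(3200 − 3050), so x = (K_2 − K_1)/(3200 − 3050) = 3269.6/150 = 21.8 km.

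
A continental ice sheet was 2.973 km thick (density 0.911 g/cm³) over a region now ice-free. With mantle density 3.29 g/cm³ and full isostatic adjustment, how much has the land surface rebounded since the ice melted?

Removing the load lets mantle flow back in; uplift u satisfies ρ_ice t = ρ_m u.
u = t ρ_ice/ρ_m = 2.973 km × 0.911/3.29 = 0.823 km.

0.823 km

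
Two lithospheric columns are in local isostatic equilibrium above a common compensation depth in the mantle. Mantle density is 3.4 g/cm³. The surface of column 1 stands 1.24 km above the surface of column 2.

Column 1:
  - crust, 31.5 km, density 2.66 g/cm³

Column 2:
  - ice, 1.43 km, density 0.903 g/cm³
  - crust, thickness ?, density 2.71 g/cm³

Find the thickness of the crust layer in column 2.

Take the compensation level at the base of the deeper column (depth z_c below the surface of column 1) and equate Σ ρ_i t_i down to z_c; mantle fills any gap and the z_c terms cancel.
Column 1: 31.5×2.66 + (z_c − 31.5)×3.4
Column 2: 1.24×0 + 1.43×0.903 + x×2.71 + (z_c − 1.24 − 1.43 − x)×3.4
The z_c×3.4 term appears on both sides and cancels. Collect the known terms of each column as K = Σ(ρt)_known − 3.4 × (depth of known layers): K_1 = 83.79 − 3.4×31.5 = −23.31; K_2 = 1.29129 − 3.4×(1.24 + 1.43) = −7.78671.
Balance: K_1 = K_2 − x×(3.4 − 2.71), so x = (K_2 − K_1)/(3.4 − 2.71) = 15.5233/0.69 = 22.5 km.

22.5 km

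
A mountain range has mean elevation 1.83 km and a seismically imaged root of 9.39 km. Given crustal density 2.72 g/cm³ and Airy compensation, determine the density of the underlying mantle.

3.25 g/cm³

Airy balance: ρ_c h = (ρ_m − ρ_c) r → ρ_m = ρ_c (1 + h/r).
ρ_m = 2.72 × (1 + 1.83 km/9.39 km) = 3.25 g/cm³.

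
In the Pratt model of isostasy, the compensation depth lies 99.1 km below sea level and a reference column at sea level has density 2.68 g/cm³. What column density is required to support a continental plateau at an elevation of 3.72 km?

2.58 g/cm³

Pratt balance: ρ_ref D = ρ (D + h).
ρ = ρ_ref D/(D + h) = 2.68 × 99.1 km/(99.1 km + 3.72 km) = 2.58 g/cm³.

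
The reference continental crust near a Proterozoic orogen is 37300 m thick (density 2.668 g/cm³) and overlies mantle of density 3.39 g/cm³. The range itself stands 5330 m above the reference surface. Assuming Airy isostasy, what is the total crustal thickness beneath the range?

Root depth r = h ρ_c / (ρ_m − ρ_c) = 5330 m × 2.668 / 0.722 = 19700 m.
Total thickness = T + h + r = 37300 m + 5330 m + 19700 m = 62300 m.

62300 m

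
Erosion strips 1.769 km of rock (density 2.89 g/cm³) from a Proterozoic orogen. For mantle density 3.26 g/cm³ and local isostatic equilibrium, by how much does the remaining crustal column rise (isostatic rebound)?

Unloading: uplift u = e ρ_c/ρ_m = 1.769 km × 2.89/3.26 = 1.57 km.

1.57 km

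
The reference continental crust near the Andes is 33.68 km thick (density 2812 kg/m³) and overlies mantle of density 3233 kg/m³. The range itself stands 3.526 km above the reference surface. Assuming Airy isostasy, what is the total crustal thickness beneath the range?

60.8 km

Root depth r = h ρ_c / (ρ_m − ρ_c) = 3.526 km × 2812 / 421 = 23.55 km.
Total thickness = T + h + r = 33.68 km + 3.526 km + 23.55 km = 60.8 km.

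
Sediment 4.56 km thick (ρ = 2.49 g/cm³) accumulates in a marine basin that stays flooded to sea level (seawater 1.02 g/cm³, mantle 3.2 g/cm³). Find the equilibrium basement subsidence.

3.07 km

Submarine loading: the sediment displaces seawater, and the subsidence is in turn flooded, so s (ρ_m − ρ_w) = t (ρ_sed − ρ_w).
s = 4.56 km × (2.49 − 1.02) / (3.2 − 1.02) = 3.07 km.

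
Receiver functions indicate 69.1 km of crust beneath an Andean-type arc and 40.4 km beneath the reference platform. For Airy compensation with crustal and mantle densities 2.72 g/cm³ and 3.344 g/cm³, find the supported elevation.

5.36 km

Excess crust Δ = 69.1 km − 40.4 km = 28.7 km, split between elevation h and root r with h + r = Δ.
Airy balance ρ_c h = (ρ_m − ρ_c) r gives r = h ρ_c/(ρ_m − ρ_c), so h (1 + ρ_c/(ρ_m − ρ_c)) = Δ, i.e. h = Δ (ρ_m − ρ_c)/ρ_m.
h = 28.7 km × 0.624/3.344 = 5.36 km.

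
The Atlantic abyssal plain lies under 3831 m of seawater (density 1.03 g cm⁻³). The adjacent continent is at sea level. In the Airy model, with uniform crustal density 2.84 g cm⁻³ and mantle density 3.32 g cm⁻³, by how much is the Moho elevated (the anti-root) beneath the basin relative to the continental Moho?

14400 m

Equating mass per unit area of the two columns: replacing crust with seawater at the top is compensated by replacing crust with mantle at the base: d (ρ_c − ρ_w) = a (ρ_m − ρ_c).
a = d (ρ_c − ρ_w)/(ρ_m − ρ_c) = 3831 m × 1.81/0.48 = 14400 m.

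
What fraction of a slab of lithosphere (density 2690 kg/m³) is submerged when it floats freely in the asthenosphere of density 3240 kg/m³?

Submerged fraction = ρ_obj/ρ_fluid = 2690/3240 = 83%.

83%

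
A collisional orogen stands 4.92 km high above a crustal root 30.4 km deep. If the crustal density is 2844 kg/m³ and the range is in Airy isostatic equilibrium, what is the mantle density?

3300 kg/m³

Airy balance: ρ_c h = (ρ_m − ρ_c) r → ρ_m = ρ_c (1 + h/r).
ρ_m = 2844 × (1 + 4.92 km/30.4 km) = 3300 kg/m³.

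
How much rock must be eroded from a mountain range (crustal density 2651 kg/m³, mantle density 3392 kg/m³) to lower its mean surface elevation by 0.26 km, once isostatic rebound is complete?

Net drop Δ = e − u = e − e ρ_c/ρ_m = e (ρ_m − ρ_c)/ρ_m.
e = Δ ρ_m/(ρ_m − ρ_c) = 0.26 km × 3392/741 = 1.19 km.

1.19 km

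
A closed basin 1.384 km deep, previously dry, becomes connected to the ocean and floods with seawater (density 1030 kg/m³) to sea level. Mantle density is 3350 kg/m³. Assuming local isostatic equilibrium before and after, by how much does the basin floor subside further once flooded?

0.614 km

After flooding the water column is d + s deep. Its weight must equal the weight of mantle displaced by the extra subsidence s: (d + s) ρ_w = s ρ_m.
s = d ρ_w / (ρ_m − ρ_w) = 1.384 km × 1030/(3350 − 1030) = 0.614 km.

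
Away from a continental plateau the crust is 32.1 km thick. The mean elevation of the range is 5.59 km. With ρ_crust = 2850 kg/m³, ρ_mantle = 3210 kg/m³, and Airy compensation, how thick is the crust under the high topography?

Root depth r = h ρ_c / (ρ_m − ρ_c) = 5.59 km × 2850 / 360 = 44.25 km.
Total thickness = T + h + r = 32.1 km + 5.59 km + 44.25 km = 81.9 km.

81.9 km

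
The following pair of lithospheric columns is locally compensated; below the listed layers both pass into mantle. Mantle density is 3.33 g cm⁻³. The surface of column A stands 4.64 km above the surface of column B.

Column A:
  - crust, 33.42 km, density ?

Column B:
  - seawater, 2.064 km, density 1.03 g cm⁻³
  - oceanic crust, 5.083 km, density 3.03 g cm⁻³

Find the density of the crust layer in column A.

2.68 g cm⁻³

Take the compensation level at the base of the deeper column (depth z_c below the surface of column A) and equate Σ ρ_i t_i down to z_c; mantle fills any gap and the z_c terms cancel.
Column A: 33.42×ρ + (z_c − 33.42)×3.33
Column B: 4.64×0 + 2.064×1.03 + 5.083×3.03 + (z_c − 4.64 − 7.147)×3.33
The z_c×3.33 term appears on both sides and cancels. Collect the known terms of each column as K = Σ(ρt)_known − 3.33 × (depth of known layers): K_A = 0 − 3.33×33.42 = −111.2886; K_B = 17.52741 − 3.33×(4.64 + 7.147) = −21.7233.
Balance: K_A + 33.42×ρ = K_B, so ρ = (K_B − K_A)/33.42 = 89.5653/33.42 = 2.68 g cm⁻³.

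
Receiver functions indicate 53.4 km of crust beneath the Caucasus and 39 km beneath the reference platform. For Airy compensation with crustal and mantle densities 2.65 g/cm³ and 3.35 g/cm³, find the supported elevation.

Excess crust Δ = 53.4 km − 39 km = 14.4 km, split between elevation h and root r with h + r = Δ.
Airy balance ρ_c h = (ρ_m − ρ_c) r gives r = h ρ_c/(ρ_m − ρ_c), so h (1 + ρ_c/(ρ_m − ρ_c)) = Δ, i.e. h = Δ (ρ_m − ρ_c)/ρ_m.
h = 14.4 km × 0.7/3.35 = 3.01 km.

3.01 km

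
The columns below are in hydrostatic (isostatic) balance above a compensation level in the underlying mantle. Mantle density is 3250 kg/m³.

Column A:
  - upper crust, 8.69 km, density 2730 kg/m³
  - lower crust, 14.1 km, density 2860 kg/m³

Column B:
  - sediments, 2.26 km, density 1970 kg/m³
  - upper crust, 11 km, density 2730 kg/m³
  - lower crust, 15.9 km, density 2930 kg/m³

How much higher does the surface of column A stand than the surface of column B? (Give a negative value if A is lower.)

For any compensation level in the mantle, the mantle terms cancel and isostasy reduces to e = (Σt_A − Σt_B) − (Σ(ρt)_A − Σ(ρt)_B) / ρ_m.
Σt_A = 22.79 km; Σt_B = 29.16 km; Σ(ρt)_A = 64049.7; Σ(ρt)_B = 81069.2 (in km·kg/m³).
e = (22.79 − 29.16) − (64049.7 − 81069.2) / 3250 = −1.13 km.

−1.13 km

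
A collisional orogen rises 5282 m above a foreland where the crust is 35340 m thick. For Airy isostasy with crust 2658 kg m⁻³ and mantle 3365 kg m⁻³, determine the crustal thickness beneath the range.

60500 m

Root depth r = h ρ_c / (ρ_m − ρ_c) = 5282 m × 2658 / 707 = 19860 m.
Total thickness = T + h + r = 35340 m + 5282 m + 19860 m = 60500 m.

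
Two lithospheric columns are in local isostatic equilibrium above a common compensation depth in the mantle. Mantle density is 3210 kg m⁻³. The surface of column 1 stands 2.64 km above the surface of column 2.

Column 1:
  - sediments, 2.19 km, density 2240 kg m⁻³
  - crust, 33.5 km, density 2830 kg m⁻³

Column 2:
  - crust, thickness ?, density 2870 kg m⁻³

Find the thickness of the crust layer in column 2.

Take the compensation level at the base of the deeper column (depth z_c below the surface of column 1) and equate Σ ρ_i t_i down to z_c; mantle fills any gap and the z_c terms cancel.
Column 1: 2.19×2240 + 33.5×2830 + (z_c − 35.69)×3210
Column 2: 2.64×0 + x×2870 + (z_c − 2.64 − 0 − x)×3210
The z_c×3210 term appears on both sides and cancels. Collect the known terms of each column as K = Σ(ρt)_known − 3210 × (depth of known layers): K_1 = 99710.6 − 3210×35.69 = −14854.3; K_2 = 0 − 3210×(2.64 + 0) = −8474.4.
Balance: K_1 = K_2 − x×(3210 − 2870), so x = (K_2 − K_1)/(3210 − 2870) = 6379.9/340 = 18.8 km.

18.8 km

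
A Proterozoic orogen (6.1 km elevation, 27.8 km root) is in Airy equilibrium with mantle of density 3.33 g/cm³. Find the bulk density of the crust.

2.73 g/cm³

ρ_c h = (ρ_m − ρ_c) r → ρ_c (h + r) = ρ_m r → ρ_c = ρ_m r / (h + r).
ρ_c = 3.33 × 27.8 km / (6.1 km + 27.8 km) = 2.73 g/cm³.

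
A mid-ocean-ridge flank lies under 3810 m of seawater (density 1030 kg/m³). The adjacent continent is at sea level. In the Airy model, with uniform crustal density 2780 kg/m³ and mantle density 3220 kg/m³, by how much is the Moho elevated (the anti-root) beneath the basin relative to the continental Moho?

15200 m

In Airy isostatic equilibrium: replacing crust with seawater at the top is compensated by replacing crust with mantle at the base: d (ρ_c − ρ_w) = a (ρ_m − ρ_c).
a = d (ρ_c − ρ_w)/(ρ_m − ρ_c) = 3810 m × 1750/440 = 15200 m.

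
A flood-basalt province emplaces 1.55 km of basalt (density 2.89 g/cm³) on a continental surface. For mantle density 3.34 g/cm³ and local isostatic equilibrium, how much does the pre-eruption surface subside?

1.34 km

Subaerial loading: s = t ρ_load / ρ_m.
s = 1.55 km × 2.89/3.34 = 1.34 km.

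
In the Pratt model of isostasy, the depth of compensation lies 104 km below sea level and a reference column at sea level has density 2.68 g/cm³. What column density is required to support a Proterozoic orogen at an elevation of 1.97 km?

Pratt balance: ρ_ref D = ρ (D + h).
ρ = ρ_ref D/(D + h) = 2.68 × 104 km/(104 km + 1.97 km) = 2.63 g/cm³.

2.63 g/cm³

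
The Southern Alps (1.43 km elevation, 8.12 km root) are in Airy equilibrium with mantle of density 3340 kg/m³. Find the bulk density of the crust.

ρ_c h = (ρ_m − ρ_c) r → ρ_c (h + r) = ρ_m r → ρ_c = ρ_m r / (h + r).
ρ_c = 3340 × 8.12 km / (1.43 km + 8.12 km) = 2840 kg/m³.

2840 kg/m³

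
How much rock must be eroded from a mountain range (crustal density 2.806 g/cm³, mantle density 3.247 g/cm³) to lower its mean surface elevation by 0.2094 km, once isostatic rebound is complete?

1.54 km

Net drop Δ = e − u = e − e ρ_c/ρ_m = e (ρ_m − ρ_c)/ρ_m.
e = Δ ρ_m/(ρ_m − ρ_c) = 0.2094 km × 3.247/0.441 = 1.54 km.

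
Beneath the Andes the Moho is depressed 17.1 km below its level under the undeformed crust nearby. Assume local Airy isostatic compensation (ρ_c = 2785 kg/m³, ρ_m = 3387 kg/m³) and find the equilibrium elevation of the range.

3.7 km

Balancing pressure at the compensation depth: ρ_c h = (ρ_m − ρ_c) r.
h = r (ρ_m − ρ_c) / ρ_c = 17.1 km × (3387 − 2785) / 2785 = 3.7 km.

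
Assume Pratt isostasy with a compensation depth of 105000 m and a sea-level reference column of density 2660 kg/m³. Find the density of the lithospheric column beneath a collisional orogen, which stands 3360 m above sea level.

2580 kg/m³

Pratt balance: ρ_ref D = ρ (D + h).
ρ = ρ_ref D/(D + h) = 2660 × 105000 m/(105000 m + 3360 m) = 2580 kg/m³.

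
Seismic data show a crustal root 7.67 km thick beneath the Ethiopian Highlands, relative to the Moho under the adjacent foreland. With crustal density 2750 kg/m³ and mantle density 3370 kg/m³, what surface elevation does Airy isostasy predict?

For local isostatic compensation: ρ_c h = (ρ_m − ρ_c) r.
h = r (ρ_m − ρ_c) / ρ_c = 7.67 km × (3370 − 2750) / 2750 = 1.73 km.

1.73 km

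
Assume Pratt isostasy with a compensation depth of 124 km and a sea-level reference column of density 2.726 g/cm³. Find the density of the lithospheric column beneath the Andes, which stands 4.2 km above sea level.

Pratt balance: ρ_ref D = ρ (D + h).
ρ = ρ_ref D/(D + h) = 2.726 × 124 km/(124 km + 4.2 km) = 2.64 g/cm³.

2.64 g/cm³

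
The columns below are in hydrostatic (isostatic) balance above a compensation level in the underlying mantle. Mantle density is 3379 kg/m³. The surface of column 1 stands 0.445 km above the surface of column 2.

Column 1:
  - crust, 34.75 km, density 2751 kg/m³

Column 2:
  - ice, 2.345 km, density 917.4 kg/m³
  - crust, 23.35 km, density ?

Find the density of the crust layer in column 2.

2760 kg/m³

Take the compensation level at the base of the deeper column (depth z_c below the surface of column 1) and equate Σ ρ_i t_i down to z_c; mantle fills any gap and the z_c terms cancel.
Column 1: 34.75×2751 + (z_c − 34.75)×3379
Column 2: 0.445×0 + 2.345×917.4 + 23.35×ρ + (z_c − 0.445 − 25.695)×3379
The z_c×3379 term appears on both sides and cancels. Collect the known terms of each column as K = Σ(ρt)_known − 3379 × (depth of known layers): K_1 = 95597.25 − 3379×34.75 = −21823; K_2 = 2151.303 − 3379×(0.445 + 25.695) = −86175.757.
Balance: K_1 = K_2 + 23.35×ρ, so ρ = (K_1 − K_2)/23.35 = 64352.8/23.35 = 2760 kg/m³.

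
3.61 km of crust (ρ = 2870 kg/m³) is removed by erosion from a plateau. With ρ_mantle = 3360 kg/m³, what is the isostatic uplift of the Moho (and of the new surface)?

3.08 km

Unloading: uplift u = e ρ_c/ρ_m = 3.61 km × 2870/3360 = 3.08 km.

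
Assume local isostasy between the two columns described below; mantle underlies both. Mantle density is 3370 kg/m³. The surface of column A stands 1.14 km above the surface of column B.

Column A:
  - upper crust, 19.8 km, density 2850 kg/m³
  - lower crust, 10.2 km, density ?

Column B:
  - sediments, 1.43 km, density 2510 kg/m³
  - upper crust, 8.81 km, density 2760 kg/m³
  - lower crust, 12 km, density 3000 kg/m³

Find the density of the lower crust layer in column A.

2920 kg/m³

Take the compensation level at the base of the deeper column (depth z_c below the surface of column A) and equate Σ ρ_i t_i down to z_c; mantle fills any gap and the z_c terms cancel.
Column A: 19.8×2850 + 10.2×ρ + (z_c − 30)×3370
Column B: 1.14×0 + 1.43×2510 + 8.81×2760 + 12×3000 + (z_c − 1.14 − 22.24)×3370
The z_c×3370 term appears on both sides and cancels. Collect the known terms of each column as K = Σ(ρt)_known − 3370 × (depth of known layers): K_A = 56430 − 3370×30 = −44670; K_B = 63904.9 − 3370×(1.14 + 22.24) = −14885.7.
Balance: K_A + 10.2×ρ = K_B, so ρ = (K_B − K_A)/10.2 = 29784.3/10.2 = 2920 kg/m³.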